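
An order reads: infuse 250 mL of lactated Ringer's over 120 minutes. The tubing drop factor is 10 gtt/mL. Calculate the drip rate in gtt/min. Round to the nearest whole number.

21 gtt/min

250 mL ÷ (120 min) = 2.083333 mL/min
2.083333 mL/min × 10 gtt/mL = 20.83333 gtt/min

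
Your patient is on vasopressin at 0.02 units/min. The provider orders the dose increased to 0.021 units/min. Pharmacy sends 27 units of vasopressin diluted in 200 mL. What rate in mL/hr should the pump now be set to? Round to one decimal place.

0.021 units/min × 60 min/hr = 1.26 units/hr
Concentration = 27 units ÷ 200 mL = 0.135 units/mL
Rate = 1.26 units/hr ÷ 0.135 units/mL = 9.333333 mL/hr

9.3 mL/hr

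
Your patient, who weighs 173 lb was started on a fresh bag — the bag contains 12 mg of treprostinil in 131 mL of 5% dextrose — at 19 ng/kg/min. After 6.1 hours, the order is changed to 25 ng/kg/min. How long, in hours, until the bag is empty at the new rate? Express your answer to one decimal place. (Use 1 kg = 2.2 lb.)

97.1 hours

Initial rate:
Weight = 173 lb ÷ 2.2 lb/kg = 78.63636 kg
Dose = 19 ng/kg/min × 78.63636 kg = 1494.091 ng/min
1494.091 ng/min × 60 min/hr = 89645.45 ng/hr
Concentration = 12 mg ÷ 131 mL = 0.09160305 mg/mL = 91603.05 ng/mL
Rate = 89645.45 ng/hr ÷ 91603.05 ng/mL = 0.9786295 mL/hr
Volume infused so far = 0.9786295 mL/hr × 6.1 hr = 5.96964 mL
Volume remaining = 131 − 5.96964 = 125.0304 mL
New rate:
Dose = 25 ng/kg/min × 78.63636 kg = 1965.909 ng/min
1965.909 ng/min × 60 min/hr = 117954.5 ng/hr
Rate = 117954.5 ng/hr ÷ 91603.05 ng/mL = 1.28767 mL/hr
Time remaining = 125.0304 mL ÷ 1.28767 mL/hr = 97.0981 hr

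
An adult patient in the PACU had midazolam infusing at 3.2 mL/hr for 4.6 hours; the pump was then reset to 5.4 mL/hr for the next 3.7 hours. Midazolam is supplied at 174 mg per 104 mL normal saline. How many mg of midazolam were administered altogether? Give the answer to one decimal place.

58.1 mg

Concentration = 174 mg ÷ 104 mL = 1.673077 mg/mL
Stage 1: 3.2 mL/hr × 4.6 hr = 14.72 mL → 14.72 mL × 1.673077 mg/mL = 24.62769 mg
Stage 2: 5.4 mL/hr × 3.7 hr = 19.98 mL → 19.98 mL × 1.673077 mg/mL = 33.42808 mg
Total = 24.62769 + 33.42808 = 58.05577 mg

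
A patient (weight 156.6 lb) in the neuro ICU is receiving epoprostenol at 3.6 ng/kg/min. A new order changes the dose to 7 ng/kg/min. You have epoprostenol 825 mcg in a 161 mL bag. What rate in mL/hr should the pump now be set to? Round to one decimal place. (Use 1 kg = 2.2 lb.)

5.8 mL/hr

Weight = 156.6 lb ÷ 2.2 lb/kg = 71.18182 kg
Dose = 7 ng/kg/min × 71.18182 kg = 498.2727 ng/min
498.2727 ng/min × 60 min/hr = 29896.36 ng/hr
Concentration = 825 mcg ÷ 161 mL = 5.124224 mcg/mL = 5124.224 ng/mL
Rate = 29896.36 ng/hr ÷ 5124.224 ng/mL = 5.834321 mL/hr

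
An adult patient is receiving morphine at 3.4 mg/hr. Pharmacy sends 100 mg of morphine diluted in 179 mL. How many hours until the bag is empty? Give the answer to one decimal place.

29.4 hours

Concentration = 100 mg ÷ 179 mL = 0.5586592 mg/mL
Rate = 3.4 mg/hr ÷ 0.5586592 mg/mL = 6.086 mL/hr
Duration = 179 mL ÷ 6.086 mL/hr = 29.41176 hr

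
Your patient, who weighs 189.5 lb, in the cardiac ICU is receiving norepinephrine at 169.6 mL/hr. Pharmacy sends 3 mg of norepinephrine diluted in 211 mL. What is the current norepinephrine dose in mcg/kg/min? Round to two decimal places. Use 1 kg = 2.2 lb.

Weight = 189.5 lb ÷ 2.2 lb/kg = 86.13636 kg
Concentration = 3 mg ÷ 211 mL = 0.01421801 mg/mL = 14.21801 mcg/mL
Drug rate = 169.6 mL/hr × 14.21801 mcg/mL = 2411.374 mcg/hr
2411.374 mcg/hr ÷ 60 min/hr = 40.18957 mcg/min
40.18957 mcg/min ÷ 86.13636 kg = 0.4665808 mcg/kg/min

0.47 mcg/kg/min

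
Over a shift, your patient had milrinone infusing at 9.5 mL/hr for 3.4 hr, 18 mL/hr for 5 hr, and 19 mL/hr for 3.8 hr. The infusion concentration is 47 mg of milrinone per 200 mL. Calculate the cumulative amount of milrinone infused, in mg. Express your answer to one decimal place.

45.7 mg

Concentration = 47 mg ÷ 200 mL = 0.235 mg/mL
Stage 1: 9.5 mL/hr × 3.4 hr = 32.3 mL → 32.3 mL × 0.235 mg/mL = 7.5905 mg
Stage 2: 18 mL/hr × 5 hr = 90 mL → 90 mL × 0.235 mg/mL = 21.15 mg
Stage 3: 19 mL/hr × 3.8 hr = 72.2 mL → 72.2 mL × 0.235 mg/mL = 16.967 mg
Total = 7.5905 + 21.15 + 16.967 = 45.7075 mg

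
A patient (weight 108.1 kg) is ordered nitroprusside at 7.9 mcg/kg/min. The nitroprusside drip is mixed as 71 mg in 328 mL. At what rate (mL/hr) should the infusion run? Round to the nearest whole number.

Dose = 7.9 mcg/kg/min × 108.1 kg = 853.99 mcg/min
853.99 mcg/min × 60 min/hr = 51239.4 mcg/hr
Concentration = 71 mg ÷ 328 mL = 0.2164634 mg/mL = 216.4634 mcg/mL
Rate = 51239.4 mcg/hr ÷ 216.4634 mcg/mL = 236.7116 mL/hr

237 mL/hr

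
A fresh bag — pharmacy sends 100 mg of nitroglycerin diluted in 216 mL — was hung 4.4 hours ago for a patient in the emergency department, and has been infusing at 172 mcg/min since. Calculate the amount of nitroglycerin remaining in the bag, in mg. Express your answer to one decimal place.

172 mcg/min × 60 min/hr = 10320 mcg/hr
Concentration = 100 mg ÷ 216 mL = 0.462963 mg/mL = 462.963 mcg/mL
Rate = 10320 mcg/hr ÷ 462.963 mcg/mL = 22.2912 mL/hr
Volume infused = 22.2912 mL/hr × 4.4 hr = 98.08128 mL
Volume remaining = 216 − 98.08128 = 117.9187 mL
Drug remaining = 117.9187 mL × 462.963 mcg/mL = 54592 mcg = 54.592 mg

54.6 mg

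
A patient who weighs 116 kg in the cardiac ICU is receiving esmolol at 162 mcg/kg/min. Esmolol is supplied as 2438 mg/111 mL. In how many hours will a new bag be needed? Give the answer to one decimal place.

Dose = 162 mcg/kg/min × 116 kg = 18792 mcg/min
18792 mcg/min × 60 min/hr = 1127520 mcg/hr
Concentration = 2438 mg ÷ 111 mL = 21.96396 mg/mL = 21963.96 mcg/mL
Rate = 1127520 mcg/hr ÷ 21963.96 mcg/mL = 51.335 mL/hr
Duration = 111 mL ÷ 51.335 mL/hr = 2.162268 hr

2.2 hours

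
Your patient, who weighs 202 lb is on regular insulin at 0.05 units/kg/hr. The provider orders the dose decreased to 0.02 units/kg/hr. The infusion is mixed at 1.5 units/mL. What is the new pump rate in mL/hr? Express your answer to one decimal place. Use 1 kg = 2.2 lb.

1.2 mL/hr

Weight = 202 lb ÷ 2.2 lb/kg = 91.81818 kg
Dose = 0.02 units/kg/hr × 91.81818 kg = 1.836364 units/hr
Rate = 1.836364 units/hr ÷ 1.5 units/mL = 1.224242 mL/hr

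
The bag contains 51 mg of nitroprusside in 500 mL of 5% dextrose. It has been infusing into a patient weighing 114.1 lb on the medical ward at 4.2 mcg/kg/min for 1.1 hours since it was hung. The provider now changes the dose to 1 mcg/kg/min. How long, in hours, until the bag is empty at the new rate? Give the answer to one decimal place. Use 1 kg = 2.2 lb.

11.8 hours

Initial rate:
Weight = 114.1 lb ÷ 2.2 lb/kg = 51.86364 kg
Dose = 4.2 mcg/kg/min × 51.86364 kg = 217.8273 mcg/min
217.8273 mcg/min × 60 min/hr = 13069.64 mcg/hr
Concentration = 51 mg ÷ 500 mL = 0.102 mg/mL = 102 mcg/mL
Rate = 13069.64 mcg/hr ÷ 102 mcg/mL = 128.1337 mL/hr
Volume infused so far = 128.1337 mL/hr × 1.1 hr = 140.9471 mL
Volume remaining = 500 − 140.9471 = 359.0529 mL
New rate:
Dose = 1 mcg/kg/min × 51.86364 kg = 51.86364 mcg/min
51.86364 mcg/min × 60 min/hr = 3111.818 mcg/hr
Rate = 3111.818 mcg/hr ÷ 102 mcg/mL = 30.50802 mL/hr
Time remaining = 359.0529 mL ÷ 30.50802 mL/hr = 11.76913 hr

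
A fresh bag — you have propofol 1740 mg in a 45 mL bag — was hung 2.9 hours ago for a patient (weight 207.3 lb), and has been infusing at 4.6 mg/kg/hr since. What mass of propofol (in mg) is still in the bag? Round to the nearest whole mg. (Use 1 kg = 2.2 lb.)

Weight = 207.3 lb ÷ 2.2 lb/kg = 94.22727 kg
Dose = 4.6 mg/kg/hr × 94.22727 kg = 433.4455 mg/hr
Concentration = 1740 mg ÷ 45 mL = 38.66667 mg/mL
Rate = 433.4455 mg/hr ÷ 38.66667 mg/mL = 11.2098 mL/hr
Volume infused = 11.2098 mL/hr × 2.9 hr = 32.50841 mL
Volume remaining = 45 − 32.50841 = 12.49159 mL
Drug remaining = 12.49159 mL × 38.66667 mg/mL = 483.0082 mg

483 mg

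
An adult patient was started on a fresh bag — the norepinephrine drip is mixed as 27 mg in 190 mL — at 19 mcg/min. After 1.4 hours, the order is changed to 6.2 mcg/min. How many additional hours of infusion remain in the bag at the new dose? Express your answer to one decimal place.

68.3 hours

Initial rate:
19 mcg/min × 60 min/hr = 1140 mcg/hr
Concentration = 27 mg ÷ 190 mL = 0.1421053 mg/mL = 142.1053 mcg/mL
Rate = 1140 mcg/hr ÷ 142.1053 mcg/mL = 8.022222 mL/hr
Volume infused so far = 8.022222 mL/hr × 1.4 hr = 11.23111 mL
Volume remaining = 190 − 11.23111 = 178.7689 mL
New rate:
6.2 mcg/min × 60 min/hr = 372 mcg/hr
Rate = 372 mcg/hr ÷ 142.1053 mcg/mL = 2.617778 mL/hr
Time remaining = 178.7689 mL ÷ 2.617778 mL/hr = 68.29032 hr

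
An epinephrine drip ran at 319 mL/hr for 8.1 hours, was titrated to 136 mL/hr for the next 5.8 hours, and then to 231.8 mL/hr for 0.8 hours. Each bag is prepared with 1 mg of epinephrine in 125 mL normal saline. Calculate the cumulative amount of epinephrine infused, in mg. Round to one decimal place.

Concentration = 1 mg ÷ 125 mL = 0.008 mg/mL
Stage 1: 319 mL/hr × 8.1 hr = 2583.9 mL → 2583.9 mL × 0.008 mg/mL = 20.6712 mg
Stage 2: 136 mL/hr × 5.8 hr = 788.8 mL → 788.8 mL × 0.008 mg/mL = 6.3104 mg
Stage 3: 231.8 mL/hr × 0.8 hr = 185.44 mL → 185.44 mL × 0.008 mg/mL = 1.48352 mg
Total = 20.6712 + 6.3104 + 1.48352 = 28.46512 mg

28.5 mg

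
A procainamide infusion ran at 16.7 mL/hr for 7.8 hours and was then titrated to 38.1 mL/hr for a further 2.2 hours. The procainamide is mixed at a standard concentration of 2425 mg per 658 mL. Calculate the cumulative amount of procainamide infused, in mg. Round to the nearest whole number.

789 mg

Concentration = 2425 mg ÷ 658 mL = 3.68541 mg/mL
Stage 1: 16.7 mL/hr × 7.8 hr = 130.26 mL → 130.26 mL × 3.68541 mg/mL = 480.0616 mg
Stage 2: 38.1 mL/hr × 2.2 hr = 83.82 mL → 83.82 mL × 3.68541 mg/mL = 308.9111 mg
Total = 480.0616 + 308.9111 = 788.9726 mg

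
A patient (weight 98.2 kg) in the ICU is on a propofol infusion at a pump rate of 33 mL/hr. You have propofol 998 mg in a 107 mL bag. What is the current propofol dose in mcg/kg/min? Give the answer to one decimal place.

Concentration = 998 mg ÷ 107 mL = 9.327103 mg/mL = 9327.103 mcg/mL
Drug rate = 33 mL/hr × 9327.103 mcg/mL = 307794.4 mcg/hr
307794.4 mcg/hr ÷ 60 min/hr = 5129.907 mcg/min
5129.907 mcg/min ÷ 98.2 kg = 52.23937 mcg/kg/min

52.2 mcg/kg/min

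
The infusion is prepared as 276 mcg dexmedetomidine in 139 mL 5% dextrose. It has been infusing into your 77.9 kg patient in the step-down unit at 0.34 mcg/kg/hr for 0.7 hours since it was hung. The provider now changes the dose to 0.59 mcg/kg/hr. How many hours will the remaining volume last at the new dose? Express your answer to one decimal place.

Initial rate:
Dose = 0.34 mcg/kg/hr × 77.9 kg = 26.486 mcg/hr
Concentration = 276 mcg ÷ 139 mL = 1.985612 mcg/mL
Rate = 26.486 mcg/hr ÷ 1.985612 mcg/mL = 13.33896 mL/hr
Volume infused so far = 13.33896 mL/hr × 0.7 hr = 9.337275 mL
Volume remaining = 139 − 9.337275 = 129.6627 mL
New rate:
Dose = 0.59 mcg/kg/hr × 77.9 kg = 45.961 mcg/hr
Rate = 45.961 mcg/hr ÷ 1.985612 mcg/mL = 23.14703 mL/hr
Time remaining = 129.6627 mL ÷ 23.14703 mL/hr = 5.601701 hr

5.6 hours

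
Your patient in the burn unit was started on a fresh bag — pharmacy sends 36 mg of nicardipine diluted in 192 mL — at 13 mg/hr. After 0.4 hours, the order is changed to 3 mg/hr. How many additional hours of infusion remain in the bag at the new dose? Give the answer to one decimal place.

Initial rate:
Concentration = 36 mg ÷ 192 mL = 0.1875 mg/mL
Rate = 13 mg/hr ÷ 0.1875 mg/mL = 69.33333 mL/hr
Volume infused so far = 69.33333 mL/hr × 0.4 hr = 27.73333 mL
Volume remaining = 192 − 27.73333 = 164.2667 mL
New rate:
Rate = 3 mg/hr ÷ 0.1875 mg/mL = 16 mL/hr
Time remaining = 164.2667 mL ÷ 16 mL/hr = 10.26667 hr

10.3 hours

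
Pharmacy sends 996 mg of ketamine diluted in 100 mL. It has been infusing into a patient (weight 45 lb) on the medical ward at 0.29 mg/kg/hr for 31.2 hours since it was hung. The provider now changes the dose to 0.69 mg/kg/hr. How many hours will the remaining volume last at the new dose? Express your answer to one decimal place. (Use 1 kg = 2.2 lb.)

Initial rate:
Weight = 45 lb ÷ 2.2 lb/kg = 20.45455 kg
Dose = 0.29 mg/kg/hr × 20.45455 kg = 5.931818 mg/hr
Concentration = 996 mg ÷ 100 mL = 9.96 mg/mL
Rate = 5.931818 mg/hr ÷ 9.96 mg/mL = 0.5955641 mL/hr
Volume infused so far = 0.5955641 mL/hr × 31.2 hr = 18.5816 mL
Volume remaining = 100 − 18.5816 = 81.4184 mL
New rate:
Dose = 0.69 mg/kg/hr × 20.45455 kg = 14.11364 mg/hr
Rate = 14.11364 mg/hr ÷ 9.96 mg/mL = 1.417032 mL/hr
Time remaining = 81.4184 mL ÷ 1.417032 mL/hr = 57.457 hr

57.5 hours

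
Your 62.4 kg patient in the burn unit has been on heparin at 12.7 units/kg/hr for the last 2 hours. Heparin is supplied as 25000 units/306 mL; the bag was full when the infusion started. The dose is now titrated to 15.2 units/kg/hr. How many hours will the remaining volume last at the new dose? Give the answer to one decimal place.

24.7 hours

Initial rate:
Dose = 12.7 units/kg/hr × 62.4 kg = 792.48 units/hr
Concentration = 25000 units ÷ 306 mL = 81.69935 units/mL
Rate = 792.48 units/hr ÷ 81.69935 units/mL = 9.699955 mL/hr
Volume infused so far = 9.699955 mL/hr × 2 hr = 19.39991 mL
Volume remaining = 306 − 19.39991 = 286.6001 mL
New rate:
Dose = 15.2 units/kg/hr × 62.4 kg = 948.48 units/hr
Rate = 948.48 units/hr ÷ 81.69935 units/mL = 11.6094 mL/hr
Time remaining = 286.6001 mL ÷ 11.6094 mL/hr = 24.68691 hr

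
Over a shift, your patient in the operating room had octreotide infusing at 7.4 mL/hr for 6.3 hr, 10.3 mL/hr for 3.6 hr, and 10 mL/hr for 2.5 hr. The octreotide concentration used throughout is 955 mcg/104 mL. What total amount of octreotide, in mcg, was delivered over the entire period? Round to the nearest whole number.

998 mcg

Concentration = 955 mcg ÷ 104 mL = 9.182692 mcg/mL
Stage 1: 7.4 mL/hr × 6.3 hr = 46.62 mL → 46.62 mL × 9.182692 mcg/mL = 428.0971 mcg
Stage 2: 10.3 mL/hr × 3.6 hr = 37.08 mL → 37.08 mL × 9.182692 mcg/mL = 340.4942 mcg
Stage 3: 10 mL/hr × 2.5 hr = 25 mL → 25 mL × 9.182692 mcg/mL = 229.5673 mcg
Total = 428.0971 + 340.4942 + 229.5673 = 998.1587 mcg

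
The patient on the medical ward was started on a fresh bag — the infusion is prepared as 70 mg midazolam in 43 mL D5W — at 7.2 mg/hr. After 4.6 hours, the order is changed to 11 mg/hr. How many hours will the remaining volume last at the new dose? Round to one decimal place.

Initial rate:
Concentration = 70 mg ÷ 43 mL = 1.627907 mg/mL
Rate = 7.2 mg/hr ÷ 1.627907 mg/mL = 4.422857 mL/hr
Volume infused so far = 4.422857 mL/hr × 4.6 hr = 20.34514 mL
Volume remaining = 43 − 20.34514 = 22.65486 mL
New rate:
Rate = 11 mg/hr ÷ 1.627907 mg/mL = 6.757143 mL/hr
Time remaining = 22.65486 mL ÷ 6.757143 mL/hr = 3.352727 hr

3.4 hours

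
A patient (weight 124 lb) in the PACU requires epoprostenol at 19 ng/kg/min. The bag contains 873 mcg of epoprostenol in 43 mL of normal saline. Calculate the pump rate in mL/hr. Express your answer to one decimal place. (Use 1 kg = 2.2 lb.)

Weight = 124 lb ÷ 2.2 lb/kg = 56.36364 kg
Dose = 19 ng/kg/min × 56.36364 kg = 1070.909 ng/min
1070.909 ng/min × 60 min/hr = 64254.55 ng/hr
Concentration = 873 mcg ÷ 43 mL = 20.30233 mcg/mL = 20302.33 ng/mL
Rate = 64254.55 ng/hr ÷ 20302.33 ng/mL = 3.164886 mL/hr

3.2 mL/hr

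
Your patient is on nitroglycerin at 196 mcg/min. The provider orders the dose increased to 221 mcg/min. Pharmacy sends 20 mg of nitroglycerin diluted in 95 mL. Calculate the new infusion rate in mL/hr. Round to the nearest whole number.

221 mcg/min × 60 min/hr = 13260 mcg/hr
Concentration = 20 mg ÷ 95 mL = 0.2105263 mg/mL = 210.5263 mcg/mL
Rate = 13260 mcg/hr ÷ 210.5263 mcg/mL = 62.985 mL/hr

63 mL/hr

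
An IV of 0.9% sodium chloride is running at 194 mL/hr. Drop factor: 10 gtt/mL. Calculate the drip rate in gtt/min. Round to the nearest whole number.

32 gtt/min

194 mL/hr ÷ 60 min/hr = 3.233333 mL/min
3.233333 mL/min × 10 gtt/mL = 32.33333 gtt/min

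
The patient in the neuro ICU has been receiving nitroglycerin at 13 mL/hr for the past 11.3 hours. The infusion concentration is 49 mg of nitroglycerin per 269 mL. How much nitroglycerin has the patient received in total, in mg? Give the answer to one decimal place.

Concentration = 49 mg ÷ 269 mL = 0.1821561 mg/mL = 182.1561 mcg/mL
Drug rate = 13 mL/hr × 182.1561 mcg/mL = 2368.03 mcg/hr
Total = 2368.03 mcg/hr × 11.3 hr = 26758.74 mcg = 26.75874 mg

26.8 mg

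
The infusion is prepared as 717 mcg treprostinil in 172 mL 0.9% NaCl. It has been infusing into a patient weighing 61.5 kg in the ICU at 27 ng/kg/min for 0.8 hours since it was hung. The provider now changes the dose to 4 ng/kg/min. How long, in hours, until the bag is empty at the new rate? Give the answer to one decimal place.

43.2 hours

Initial rate:
Dose = 27 ng/kg/min × 61.5 kg = 1660.5 ng/min
1660.5 ng/min × 60 min/hr = 99630 ng/hr
Concentration = 717 mcg ÷ 172 mL = 4.168605 mcg/mL = 4168.605 ng/mL
Rate = 99630 ng/hr ÷ 4168.605 ng/mL = 23.90008 mL/hr
Volume infused so far = 23.90008 mL/hr × 0.8 hr = 19.12007 mL
Volume remaining = 172 − 19.12007 = 152.8799 mL
New rate:
Dose = 4 ng/kg/min × 61.5 kg = 246 ng/min
246 ng/min × 60 min/hr = 14760 ng/hr
Rate = 14760 ng/hr ÷ 4168.605 ng/mL = 3.540753 mL/hr
Time remaining = 152.8799 mL ÷ 3.540753 mL/hr = 43.17724 hr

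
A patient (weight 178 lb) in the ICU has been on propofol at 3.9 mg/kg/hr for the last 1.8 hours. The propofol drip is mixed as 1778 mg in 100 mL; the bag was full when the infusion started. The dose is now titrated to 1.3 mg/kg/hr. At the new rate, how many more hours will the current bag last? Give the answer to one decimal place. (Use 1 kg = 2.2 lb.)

11.5 hours

Initial rate:
Weight = 178 lb ÷ 2.2 lb/kg = 80.90909 kg
Dose = 3.9 mg/kg/hr × 80.90909 kg = 315.5455 mg/hr
Concentration = 1778 mg ÷ 100 mL = 17.78 mg/mL
Rate = 315.5455 mg/hr ÷ 17.78 mg/mL = 17.74721 mL/hr
Volume infused so far = 17.74721 mL/hr × 1.8 hr = 31.94498 mL
Volume remaining = 100 − 31.94498 = 68.05502 mL
New rate:
Dose = 1.3 mg/kg/hr × 80.90909 kg = 105.1818 mg/hr
Rate = 105.1818 mg/hr ÷ 17.78 mg/mL = 5.915738 mL/hr
Time remaining = 68.05502 mL ÷ 5.915738 mL/hr = 11.50406 hr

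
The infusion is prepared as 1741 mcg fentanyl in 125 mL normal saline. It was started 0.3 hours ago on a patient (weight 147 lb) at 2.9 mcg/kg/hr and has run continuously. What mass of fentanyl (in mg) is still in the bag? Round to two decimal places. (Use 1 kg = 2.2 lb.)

1.68 mg

Weight = 147 lb ÷ 2.2 lb/kg = 66.81818 kg
Dose = 2.9 mcg/kg/hr × 66.81818 kg = 193.7727 mcg/hr
Concentration = 1741 mcg ÷ 125 mL = 13.928 mcg/mL
Rate = 193.7727 mcg/hr ÷ 13.928 mcg/mL = 13.91246 mL/hr
Volume infused = 13.91246 mL/hr × 0.3 hr = 4.173738 mL
Volume remaining = 125 − 4.173738 = 120.8263 mL
Drug remaining = 120.8263 mL × 13.928 mcg/mL = 1682.868 mcg = 1.682868 mg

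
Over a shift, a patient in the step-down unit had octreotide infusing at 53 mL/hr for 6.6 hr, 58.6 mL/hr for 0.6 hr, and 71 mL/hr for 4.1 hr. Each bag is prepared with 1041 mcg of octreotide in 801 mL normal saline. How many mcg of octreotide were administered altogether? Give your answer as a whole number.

Concentration = 1041 mcg ÷ 801 mL = 1.299625 mcg/mL
Stage 1: 53 mL/hr × 6.6 hr = 349.8 mL → 349.8 mL × 1.299625 mcg/mL = 454.609 mcg
Stage 2: 58.6 mL/hr × 0.6 hr = 35.16 mL → 35.16 mL × 1.299625 mcg/mL = 45.69483 mcg
Stage 3: 71 mL/hr × 4.1 hr = 291.1 mL → 291.1 mL × 1.299625 mcg/mL = 378.321 mcg
Total = 454.609 + 45.69483 + 378.321 = 878.6248 mcg

879 mcg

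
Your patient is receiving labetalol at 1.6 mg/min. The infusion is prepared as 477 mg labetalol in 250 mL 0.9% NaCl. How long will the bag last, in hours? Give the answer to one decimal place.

1.6 mg/min × 60 min/hr = 96 mg/hr
Concentration = 477 mg ÷ 250 mL = 1.908 mg/mL
Rate = 96 mg/hr ÷ 1.908 mg/mL = 50.31447 mL/hr
Duration = 250 mL ÷ 50.31447 mL/hr = 4.96875 hr

5.0 hours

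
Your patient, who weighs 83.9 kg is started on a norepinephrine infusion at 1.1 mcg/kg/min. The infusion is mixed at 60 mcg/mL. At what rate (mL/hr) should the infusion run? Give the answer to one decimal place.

Dose = 1.1 mcg/kg/min × 83.9 kg = 92.29 mcg/min
92.29 mcg/min × 60 min/hr = 5537.4 mcg/hr
Rate = 5537.4 mcg/hr ÷ 60 mcg/mL = 92.29 mL/hr

92.3 mL/hr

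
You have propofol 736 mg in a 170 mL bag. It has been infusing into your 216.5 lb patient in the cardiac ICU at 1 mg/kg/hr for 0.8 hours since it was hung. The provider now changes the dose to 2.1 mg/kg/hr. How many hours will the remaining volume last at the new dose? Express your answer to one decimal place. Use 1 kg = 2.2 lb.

Initial rate:
Weight = 216.5 lb ÷ 2.2 lb/kg = 98.40909 kg
Dose = 1 mg/kg/hr × 98.40909 kg = 98.40909 mg/hr
Concentration = 736 mg ÷ 170 mL = 4.329412 mg/mL
Rate = 98.40909 mg/hr ÷ 4.329412 mg/mL = 22.73036 mL/hr
Volume infused so far = 22.73036 mL/hr × 0.8 hr = 18.18429 mL
Volume remaining = 170 − 18.18429 = 151.8157 mL
New rate:
Dose = 2.1 mg/kg/hr × 98.40909 kg = 206.6591 mg/hr
Rate = 206.6591 mg/hr ÷ 4.329412 mg/mL = 47.73376 mL/hr
Time remaining = 151.8157 mL ÷ 47.73376 mL/hr = 3.180468 hr

3.2 hours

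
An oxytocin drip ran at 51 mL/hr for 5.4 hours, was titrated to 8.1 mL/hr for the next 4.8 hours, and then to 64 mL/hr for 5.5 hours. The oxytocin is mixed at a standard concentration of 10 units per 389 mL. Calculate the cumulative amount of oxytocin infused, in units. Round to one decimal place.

17.1 units

Concentration = 10 units ÷ 389 mL = 0.02570694 units/mL
Stage 1: 51 mL/hr × 5.4 hr = 275.4 mL → 275.4 mL × 0.02570694 units/mL = 7.079692 units
Stage 2: 8.1 mL/hr × 4.8 hr = 38.88 mL → 38.88 mL × 0.02570694 units/mL = 0.9994859 units
Stage 3: 64 mL/hr × 5.5 hr = 352 mL → 352 mL × 0.02570694 units/mL = 9.048843 units
Total = 7.079692 + 0.9994859 + 9.048843 = 17.12802 units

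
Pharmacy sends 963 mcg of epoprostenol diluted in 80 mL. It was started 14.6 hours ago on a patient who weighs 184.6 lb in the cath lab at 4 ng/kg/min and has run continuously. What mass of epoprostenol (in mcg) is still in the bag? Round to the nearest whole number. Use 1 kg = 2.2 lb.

669 mcg

Weight = 184.6 lb ÷ 2.2 lb/kg = 83.90909 kg
Dose = 4 ng/kg/min × 83.90909 kg = 335.6364 ng/min
335.6364 ng/min × 60 min/hr = 20138.18 ng/hr
Concentration = 963 mcg ÷ 80 mL = 12.0375 mcg/mL = 12037.5 ng/mL
Rate = 20138.18 ng/hr ÷ 12037.5 ng/mL = 1.672954 mL/hr
Volume infused = 1.672954 mL/hr × 14.6 hr = 24.42513 mL
Volume remaining = 80 − 24.42513 = 55.57487 mL
Drug remaining = 55.57487 mL × 12037.5 ng/mL = 668982.5 ng = 668.9825 mcg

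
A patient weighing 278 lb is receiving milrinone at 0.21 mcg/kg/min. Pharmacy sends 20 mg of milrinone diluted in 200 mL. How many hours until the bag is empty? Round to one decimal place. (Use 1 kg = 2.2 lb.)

12.6 hours

Weight = 278 lb ÷ 2.2 lb/kg = 126.3636 kg
Dose = 0.21 mcg/kg/min × 126.3636 kg = 26.53636 mcg/min
26.53636 mcg/min × 60 min/hr = 1592.182 mcg/hr
Concentration = 20 mg ÷ 200 mL = 0.1 mg/mL = 100 mcg/mL
Rate = 1592.182 mcg/hr ÷ 100 mcg/mL = 15.92182 mL/hr
Duration = 200 mL ÷ 15.92182 mL/hr = 12.56138 hr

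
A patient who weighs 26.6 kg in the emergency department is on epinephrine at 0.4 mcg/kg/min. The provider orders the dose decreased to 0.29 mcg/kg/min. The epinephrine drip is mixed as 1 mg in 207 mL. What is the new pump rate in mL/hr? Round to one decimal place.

95.8 mL/hr

Dose = 0.29 mcg/kg/min × 26.6 kg = 7.714 mcg/min
7.714 mcg/min × 60 min/hr = 462.84 mcg/hr
Concentration = 1 mg ÷ 207 mL = 0.004830918 mg/mL = 4.830918 mcg/mL
Rate = 462.84 mcg/hr ÷ 4.830918 mcg/mL = 95.80788 mL/hr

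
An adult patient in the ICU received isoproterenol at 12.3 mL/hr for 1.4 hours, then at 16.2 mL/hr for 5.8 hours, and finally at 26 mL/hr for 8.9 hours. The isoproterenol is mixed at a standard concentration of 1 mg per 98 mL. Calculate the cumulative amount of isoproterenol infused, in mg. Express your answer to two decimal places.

3.50 mg

Concentration = 1 mg ÷ 98 mL = 0.01020408 mg/mL
Stage 1: 12.3 mL/hr × 1.4 hr = 17.22 mL → 17.22 mL × 0.01020408 mg/mL = 0.1757143 mg
Stage 2: 16.2 mL/hr × 5.8 hr = 93.96 mL → 93.96 mL × 0.01020408 mg/mL = 0.9587755 mg
Stage 3: 26 mL/hr × 8.9 hr = 231.4 mL → 231.4 mL × 0.01020408 mg/mL = 2.361224 mg
Total = 0.1757143 + 0.9587755 + 2.361224 = 3.495714 mg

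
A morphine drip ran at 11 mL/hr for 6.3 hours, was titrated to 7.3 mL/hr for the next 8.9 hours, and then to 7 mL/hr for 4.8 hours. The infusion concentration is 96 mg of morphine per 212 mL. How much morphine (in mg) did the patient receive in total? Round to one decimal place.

76.0 mg

Concentration = 96 mg ÷ 212 mL = 0.4528302 mg/mL
Stage 1: 11 mL/hr × 6.3 hr = 69.3 mL → 69.3 mL × 0.4528302 mg/mL = 31.38113 mg
Stage 2: 7.3 mL/hr × 8.9 hr = 64.97 mL → 64.97 mL × 0.4528302 mg/mL = 29.42038 mg
Stage 3: 7 mL/hr × 4.8 hr = 33.6 mL → 33.6 mL × 0.4528302 mg/mL = 15.21509 mg
Total = 31.38113 + 29.42038 + 15.21509 = 76.0166 mg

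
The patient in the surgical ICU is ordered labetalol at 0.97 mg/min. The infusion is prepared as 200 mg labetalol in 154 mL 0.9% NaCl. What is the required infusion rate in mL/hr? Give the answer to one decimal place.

0.97 mg/min × 60 min/hr = 58.2 mg/hr
Concentration = 200 mg ÷ 154 mL = 1.298701 mg/mL
Rate = 58.2 mg/hr ÷ 1.298701 mg/mL = 44.814 mL/hr

44.8 mL/hr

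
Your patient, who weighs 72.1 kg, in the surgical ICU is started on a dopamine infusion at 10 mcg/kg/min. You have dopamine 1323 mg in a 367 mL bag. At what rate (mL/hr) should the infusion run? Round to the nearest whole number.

12 mL/hr

Dose = 10 mcg/kg/min × 72.1 kg = 721 mcg/min
721 mcg/min × 60 min/hr = 43260 mcg/hr
Concentration = 1323 mg ÷ 367 mL = 3.604905 mg/mL = 3604.905 mcg/mL
Rate = 43260 mcg/hr ÷ 3604.905 mcg/mL = 12.00032 mL/hr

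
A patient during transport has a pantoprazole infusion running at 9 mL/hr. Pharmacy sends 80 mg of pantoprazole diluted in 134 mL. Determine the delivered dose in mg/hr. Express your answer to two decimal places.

Concentration = 80 mg ÷ 134 mL = 0.5970149 mg/mL
Drug rate = 9 mL/hr × 0.5970149 mg/mL = 5.373134 mg/hr

5.37 mg/hr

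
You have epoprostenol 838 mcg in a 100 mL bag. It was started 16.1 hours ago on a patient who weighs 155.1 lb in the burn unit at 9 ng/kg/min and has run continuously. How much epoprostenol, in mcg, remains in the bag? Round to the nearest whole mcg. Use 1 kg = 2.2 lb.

225 mcg

Weight = 155.1 lb ÷ 2.2 lb/kg = 70.5 kg
Dose = 9 ng/kg/min × 70.5 kg = 634.5 ng/min
634.5 ng/min × 60 min/hr = 38070 ng/hr
Concentration = 838 mcg ÷ 100 mL = 8.38 mcg/mL = 8380 ng/mL
Rate = 38070 ng/hr ÷ 8380 ng/mL = 4.542959 mL/hr
Volume infused = 4.542959 mL/hr × 16.1 hr = 73.14165 mL
Volume remaining = 100 − 73.14165 = 26.85835 mL
Drug remaining = 26.85835 mL × 8380 ng/mL = 225073 ng = 225.073 mcg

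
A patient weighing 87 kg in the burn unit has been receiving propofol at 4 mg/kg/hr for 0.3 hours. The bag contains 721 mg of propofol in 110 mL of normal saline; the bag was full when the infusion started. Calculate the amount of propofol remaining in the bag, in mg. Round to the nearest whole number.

Dose = 4 mg/kg/hr × 87 kg = 348 mg/hr
Concentration = 721 mg ÷ 110 mL = 6.554545 mg/mL
Rate = 348 mg/hr ÷ 6.554545 mg/mL = 53.09293 mL/hr
Volume infused = 53.09293 mL/hr × 0.3 hr = 15.92788 mL
Volume remaining = 110 − 15.92788 = 94.07212 mL
Drug remaining = 94.07212 mL × 6.554545 mg/mL = 616.6 mg

617 mg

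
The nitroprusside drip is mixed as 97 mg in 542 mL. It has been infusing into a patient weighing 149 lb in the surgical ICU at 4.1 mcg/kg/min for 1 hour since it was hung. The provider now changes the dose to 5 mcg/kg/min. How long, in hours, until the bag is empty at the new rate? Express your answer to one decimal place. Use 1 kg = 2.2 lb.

Initial rate:
Weight = 149 lb ÷ 2.2 lb/kg = 67.72727 kg
Dose = 4.1 mcg/kg/min × 67.72727 kg = 277.6818 mcg/min
277.6818 mcg/min × 60 min/hr = 16660.91 mcg/hr
Concentration = 97 mg ÷ 542 mL = 0.1789668 mg/mL = 178.9668 mcg/mL
Rate = 16660.91 mcg/hr ÷ 178.9668 mcg/mL = 93.09498 mL/hr
Volume infused so far = 93.09498 mL/hr × 1 hr = 93.09498 mL
Volume remaining = 542 − 93.09498 = 448.905 mL
New rate:
Dose = 5 mcg/kg/min × 67.72727 kg = 338.6364 mcg/min
338.6364 mcg/min × 60 min/hr = 20318.18 mcg/hr
Rate = 20318.18 mcg/hr ÷ 178.9668 mcg/mL = 113.5305 mL/hr
Time remaining = 448.905 mL ÷ 113.5305 mL/hr = 3.954049 hr

4.0 hours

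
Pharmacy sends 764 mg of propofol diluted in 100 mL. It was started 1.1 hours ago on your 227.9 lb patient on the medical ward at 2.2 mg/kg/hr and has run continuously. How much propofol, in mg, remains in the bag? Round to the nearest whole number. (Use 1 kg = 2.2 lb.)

513 mg

Weight = 227.9 lb ÷ 2.2 lb/kg = 103.5909 kg
Dose = 2.2 mg/kg/hr × 103.5909 kg = 227.9 mg/hr
Concentration = 764 mg ÷ 100 mL = 7.64 mg/mL
Rate = 227.9 mg/hr ÷ 7.64 mg/mL = 29.82984 mL/hr
Volume infused = 29.82984 mL/hr × 1.1 hr = 32.81283 mL
Volume remaining = 100 − 32.81283 = 67.18717 mL
Drug remaining = 67.18717 mL × 7.64 mg/mL = 513.31 mg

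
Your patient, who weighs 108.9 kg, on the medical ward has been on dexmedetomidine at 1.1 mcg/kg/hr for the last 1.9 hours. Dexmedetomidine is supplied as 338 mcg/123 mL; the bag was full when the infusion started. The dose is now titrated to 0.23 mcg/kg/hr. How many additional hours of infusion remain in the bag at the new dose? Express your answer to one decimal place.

4.4 hours

Initial rate:
Dose = 1.1 mcg/kg/hr × 108.9 kg = 119.79 mcg/hr
Concentration = 338 mcg ÷ 123 mL = 2.747967 mcg/mL
Rate = 119.79 mcg/hr ÷ 2.747967 mcg/mL = 43.59222 mL/hr
Volume infused so far = 43.59222 mL/hr × 1.9 hr = 82.82522 mL
Volume remaining = 123 − 82.82522 = 40.17478 mL
New rate:
Dose = 0.23 mcg/kg/hr × 108.9 kg = 25.047 mcg/hr
Rate = 25.047 mcg/hr ÷ 2.747967 mcg/mL = 9.114737 mL/hr
Time remaining = 40.17478 mL ÷ 9.114737 mL/hr = 4.407674 hr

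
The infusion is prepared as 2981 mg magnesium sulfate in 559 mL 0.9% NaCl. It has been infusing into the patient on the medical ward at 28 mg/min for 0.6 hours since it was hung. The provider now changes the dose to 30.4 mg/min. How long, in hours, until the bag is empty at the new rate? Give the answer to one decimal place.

Initial rate:
28 mg/min × 60 min/hr = 1680 mg/hr
Concentration = 2981 mg ÷ 559 mL = 5.332737 mg/mL
Rate = 1680 mg/hr ÷ 5.332737 mg/mL = 315.0352 mL/hr
Volume infused so far = 315.0352 mL/hr × 0.6 hr = 189.0211 mL
Volume remaining = 559 − 189.0211 = 369.9789 mL
New rate:
30.4 mg/min × 60 min/hr = 1824 mg/hr
Rate = 1824 mg/hr ÷ 5.332737 mg/mL = 342.0382 mL/hr
Time remaining = 369.9789 mL ÷ 342.0382 mL/hr = 1.081689 hr

1.1 hours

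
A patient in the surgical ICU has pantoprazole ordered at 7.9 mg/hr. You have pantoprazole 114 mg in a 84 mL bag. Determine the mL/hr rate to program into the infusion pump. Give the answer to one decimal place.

5.8 mL/hr

Concentration = 114 mg ÷ 84 mL = 1.357143 mg/mL
Rate = 7.9 mg/hr ÷ 1.357143 mg/mL = 5.821053 mL/hr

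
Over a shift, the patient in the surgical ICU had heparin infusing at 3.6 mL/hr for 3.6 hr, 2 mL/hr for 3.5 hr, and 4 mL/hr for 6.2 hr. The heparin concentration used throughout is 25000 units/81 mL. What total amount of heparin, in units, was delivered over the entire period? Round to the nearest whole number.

Concentration = 25000 units ÷ 81 mL = 308.642 units/mL
Stage 1: 3.6 mL/hr × 3.6 hr = 12.96 mL → 12.96 mL × 308.642 units/mL = 4000 units
Stage 2: 2 mL/hr × 3.5 hr = 7 mL → 7 mL × 308.642 units/mL = 2160.494 units
Stage 3: 4 mL/hr × 6.2 hr = 24.8 mL → 24.8 mL × 308.642 units/mL = 7654.321 units
Total = 4000 + 2160.494 + 7654.321 = 13814.81 units

13815 units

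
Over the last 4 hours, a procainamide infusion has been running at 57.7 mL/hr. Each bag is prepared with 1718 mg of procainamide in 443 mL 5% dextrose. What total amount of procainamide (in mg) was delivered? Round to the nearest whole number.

895 mg

Concentration = 1718 mg ÷ 443 mL = 3.878104 mg/mL
Drug rate = 57.7 mL/hr × 3.878104 mg/mL = 223.7666 mg/hr
Total = 223.7666 mg/hr × 4 hr = 895.0664 mg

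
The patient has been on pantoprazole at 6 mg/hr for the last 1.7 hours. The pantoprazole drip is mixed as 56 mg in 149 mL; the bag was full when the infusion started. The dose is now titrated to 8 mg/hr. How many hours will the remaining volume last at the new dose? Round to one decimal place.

Initial rate:
Concentration = 56 mg ÷ 149 mL = 0.3758389 mg/mL
Rate = 6 mg/hr ÷ 0.3758389 mg/mL = 15.96429 mL/hr
Volume infused so far = 15.96429 mL/hr × 1.7 hr = 27.13929 mL
Volume remaining = 149 − 27.13929 = 121.8607 mL
New rate:
Rate = 8 mg/hr ÷ 0.3758389 mg/mL = 21.28571 mL/hr
Time remaining = 121.8607 mL ÷ 21.28571 mL/hr = 5.725 hr

5.7 hours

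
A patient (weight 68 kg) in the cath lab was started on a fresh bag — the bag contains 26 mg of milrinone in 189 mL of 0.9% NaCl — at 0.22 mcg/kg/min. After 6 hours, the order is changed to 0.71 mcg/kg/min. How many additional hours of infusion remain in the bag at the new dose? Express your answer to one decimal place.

7.1 hours

Initial rate:
Dose = 0.22 mcg/kg/min × 68 kg = 14.96 mcg/min
14.96 mcg/min × 60 min/hr = 897.6 mcg/hr
Concentration = 26 mg ÷ 189 mL = 0.1375661 mg/mL = 137.5661 mcg/mL
Rate = 897.6 mcg/hr ÷ 137.5661 mcg/mL = 6.524862 mL/hr
Volume infused so far = 6.524862 mL/hr × 6 hr = 39.14917 mL
Volume remaining = 189 − 39.14917 = 149.8508 mL
New rate:
Dose = 0.71 mcg/kg/min × 68 kg = 48.28 mcg/min
48.28 mcg/min × 60 min/hr = 2896.8 mcg/hr
Rate = 2896.8 mcg/hr ÷ 137.5661 mcg/mL = 21.05751 mL/hr
Time remaining = 149.8508 mL ÷ 21.05751 mL/hr = 7.116266 hr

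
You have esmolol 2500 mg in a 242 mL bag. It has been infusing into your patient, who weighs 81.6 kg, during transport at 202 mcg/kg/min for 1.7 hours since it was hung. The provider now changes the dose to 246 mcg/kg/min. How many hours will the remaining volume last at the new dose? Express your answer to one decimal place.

Initial rate:
Dose = 202 mcg/kg/min × 81.6 kg = 16483.2 mcg/min
16483.2 mcg/min × 60 min/hr = 988992 mcg/hr
Concentration = 2500 mg ÷ 242 mL = 10.33058 mg/mL = 10330.58 mcg/mL
Rate = 988992 mcg/hr ÷ 10330.58 mcg/mL = 95.73443 mL/hr
Volume infused so far = 95.73443 mL/hr × 1.7 hr = 162.7485 mL
Volume remaining = 242 − 162.7485 = 79.25148 mL
New rate:
Dose = 246 mcg/kg/min × 81.6 kg = 20073.6 mcg/min
20073.6 mcg/min × 60 min/hr = 1204416 mcg/hr
Rate = 1204416 mcg/hr ÷ 10330.58 mcg/mL = 116.5875 mL/hr
Time remaining = 79.25148 mL ÷ 116.5875 mL/hr = 0.6797598 hr

0.7 hours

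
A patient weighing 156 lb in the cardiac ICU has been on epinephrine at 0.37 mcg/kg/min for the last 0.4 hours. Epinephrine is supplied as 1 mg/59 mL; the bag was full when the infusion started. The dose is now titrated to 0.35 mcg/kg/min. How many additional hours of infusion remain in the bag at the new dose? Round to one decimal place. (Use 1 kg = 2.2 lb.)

Initial rate:
Weight = 156 lb ÷ 2.2 lb/kg = 70.90909 kg
Dose = 0.37 mcg/kg/min × 70.90909 kg = 26.23636 mcg/min
26.23636 mcg/min × 60 min/hr = 1574.182 mcg/hr
Concentration = 1 mg ÷ 59 mL = 0.01694915 mg/mL = 16.94915 mcg/mL
Rate = 1574.182 mcg/hr ÷ 16.94915 mcg/mL = 92.87673 mL/hr
Volume infused so far = 92.87673 mL/hr × 0.4 hr = 37.15069 mL
Volume remaining = 59 − 37.15069 = 21.84931 mL
New rate:
Dose = 0.35 mcg/kg/min × 70.90909 kg = 24.81818 mcg/min
24.81818 mcg/min × 60 min/hr = 1489.091 mcg/hr
Rate = 1489.091 mcg/hr ÷ 16.94915 mcg/mL = 87.85636 mL/hr
Time remaining = 21.84931 mL ÷ 87.85636 mL/hr = 0.2486935 hr

0.2 hours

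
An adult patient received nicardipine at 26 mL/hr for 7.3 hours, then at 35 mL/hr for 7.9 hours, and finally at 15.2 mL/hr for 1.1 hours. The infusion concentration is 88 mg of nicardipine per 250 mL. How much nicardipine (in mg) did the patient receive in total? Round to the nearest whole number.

Concentration = 88 mg ÷ 250 mL = 0.352 mg/mL
Stage 1: 26 mL/hr × 7.3 hr = 189.8 mL → 189.8 mL × 0.352 mg/mL = 66.8096 mg
Stage 2: 35 mL/hr × 7.9 hr = 276.5 mL → 276.5 mL × 0.352 mg/mL = 97.328 mg
Stage 3: 15.2 mL/hr × 1.1 hr = 16.72 mL → 16.72 mL × 0.352 mg/mL = 5.88544 mg
Total = 66.8096 + 97.328 + 5.88544 = 170.023 mg

170 mg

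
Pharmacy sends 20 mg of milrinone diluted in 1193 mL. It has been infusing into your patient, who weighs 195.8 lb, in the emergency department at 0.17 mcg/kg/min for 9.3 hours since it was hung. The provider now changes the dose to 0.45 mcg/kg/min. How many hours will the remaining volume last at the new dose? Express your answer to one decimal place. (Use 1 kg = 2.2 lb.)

Initial rate:
Weight = 195.8 lb ÷ 2.2 lb/kg = 89 kg
Dose = 0.17 mcg/kg/min × 89 kg = 15.13 mcg/min
15.13 mcg/min × 60 min/hr = 907.8 mcg/hr
Concentration = 20 mg ÷ 1193 mL = 0.01676446 mg/mL = 16.76446 mcg/mL
Rate = 907.8 mcg/hr ÷ 16.76446 mcg/mL = 54.15027 mL/hr
Volume infused so far = 54.15027 mL/hr × 9.3 hr = 503.5975 mL
Volume remaining = 1193 − 503.5975 = 689.4025 mL
New rate:
Dose = 0.45 mcg/kg/min × 89 kg = 40.05 mcg/min
40.05 mcg/min × 60 min/hr = 2403 mcg/hr
Rate = 2403 mcg/hr ÷ 16.76446 mcg/mL = 143.339 mL/hr
Time remaining = 689.4025 mL ÷ 143.339 mL/hr = 4.809596 hr

4.8 hours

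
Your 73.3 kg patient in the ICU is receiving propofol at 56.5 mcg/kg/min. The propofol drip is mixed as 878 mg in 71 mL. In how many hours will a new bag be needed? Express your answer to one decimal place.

Dose = 56.5 mcg/kg/min × 73.3 kg = 4141.45 mcg/min
4141.45 mcg/min × 60 min/hr = 248487 mcg/hr
Concentration = 878 mg ÷ 71 mL = 12.3662 mg/mL = 12366.2 mcg/mL
Rate = 248487 mcg/hr ÷ 12366.2 mcg/mL = 20.09405 mL/hr
Duration = 71 mL ÷ 20.09405 mL/hr = 3.533384 hr

3.5 hours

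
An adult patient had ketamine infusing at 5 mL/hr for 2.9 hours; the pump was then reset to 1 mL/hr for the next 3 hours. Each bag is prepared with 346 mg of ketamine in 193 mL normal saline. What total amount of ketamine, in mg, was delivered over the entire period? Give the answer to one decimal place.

Concentration = 346 mg ÷ 193 mL = 1.792746 mg/mL
Stage 1: 5 mL/hr × 2.9 hr = 14.5 mL → 14.5 mL × 1.792746 mg/mL = 25.99482 mg
Stage 2: 1 mL/hr × 3 hr = 3 mL → 3 mL × 1.792746 mg/mL = 5.378238 mg
Total = 25.99482 + 5.378238 = 31.37306 mg

31.4 mg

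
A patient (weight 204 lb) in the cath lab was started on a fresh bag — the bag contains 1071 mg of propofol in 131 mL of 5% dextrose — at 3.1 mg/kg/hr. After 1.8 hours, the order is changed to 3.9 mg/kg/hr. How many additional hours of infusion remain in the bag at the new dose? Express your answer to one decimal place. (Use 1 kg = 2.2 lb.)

1.5 hours

Initial rate:
Weight = 204 lb ÷ 2.2 lb/kg = 92.72727 kg
Dose = 3.1 mg/kg/hr × 92.72727 kg = 287.4545 mg/hr
Concentration = 1071 mg ÷ 131 mL = 8.175573 mg/mL
Rate = 287.4545 mg/hr ÷ 8.175573 mg/mL = 35.16017 mL/hr
Volume infused so far = 35.16017 mL/hr × 1.8 hr = 63.28831 mL
Volume remaining = 131 − 63.28831 = 67.71169 mL
New rate:
Dose = 3.9 mg/kg/hr × 92.72727 kg = 361.6364 mg/hr
Rate = 361.6364 mg/hr ÷ 8.175573 mg/mL = 44.23377 mL/hr
Time remaining = 67.71169 mL ÷ 44.23377 mL/hr = 1.530769 hr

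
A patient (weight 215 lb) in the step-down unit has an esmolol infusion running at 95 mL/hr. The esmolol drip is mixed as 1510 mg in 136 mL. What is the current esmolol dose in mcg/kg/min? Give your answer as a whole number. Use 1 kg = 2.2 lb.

Weight = 215 lb ÷ 2.2 lb/kg = 97.72727 kg
Concentration = 1510 mg ÷ 136 mL = 11.10294 mg/mL = 11102.94 mcg/mL
Drug rate = 95 mL/hr × 11102.94 mcg/mL = 1054779 mcg/hr
1054779 mcg/hr ÷ 60 min/hr = 17579.66 mcg/min
17579.66 mcg/min ÷ 97.72727 kg = 179.8849 mcg/kg/min

180 mcg/kg/min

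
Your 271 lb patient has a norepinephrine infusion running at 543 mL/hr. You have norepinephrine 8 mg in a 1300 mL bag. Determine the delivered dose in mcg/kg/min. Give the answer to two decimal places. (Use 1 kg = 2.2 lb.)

0.45 mcg/kg/min

Weight = 271 lb ÷ 2.2 lb/kg = 123.1818 kg
Concentration = 8 mg ÷ 1300 mL = 0.006153846 mg/mL = 6.153846 mcg/mL
Drug rate = 543 mL/hr × 6.153846 mcg/mL = 3341.538 mcg/hr
3341.538 mcg/hr ÷ 60 min/hr = 55.69231 mcg/min
55.69231 mcg/min ÷ 123.1818 kg = 0.4521147 mcg/kg/min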